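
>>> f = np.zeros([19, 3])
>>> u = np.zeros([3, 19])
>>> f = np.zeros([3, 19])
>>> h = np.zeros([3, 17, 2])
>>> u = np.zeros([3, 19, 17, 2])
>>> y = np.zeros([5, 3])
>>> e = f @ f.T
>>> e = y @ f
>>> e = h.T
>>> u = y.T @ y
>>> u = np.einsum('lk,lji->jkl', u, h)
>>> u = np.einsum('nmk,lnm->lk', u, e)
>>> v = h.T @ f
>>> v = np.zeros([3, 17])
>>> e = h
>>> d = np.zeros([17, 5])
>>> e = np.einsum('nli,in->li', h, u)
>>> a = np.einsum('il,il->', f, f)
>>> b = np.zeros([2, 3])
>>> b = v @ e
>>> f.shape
(3, 19)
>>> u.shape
(2, 3)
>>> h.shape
(3, 17, 2)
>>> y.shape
(5, 3)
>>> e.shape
(17, 2)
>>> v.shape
(3, 17)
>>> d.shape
(17, 5)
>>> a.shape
()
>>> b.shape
(3, 2)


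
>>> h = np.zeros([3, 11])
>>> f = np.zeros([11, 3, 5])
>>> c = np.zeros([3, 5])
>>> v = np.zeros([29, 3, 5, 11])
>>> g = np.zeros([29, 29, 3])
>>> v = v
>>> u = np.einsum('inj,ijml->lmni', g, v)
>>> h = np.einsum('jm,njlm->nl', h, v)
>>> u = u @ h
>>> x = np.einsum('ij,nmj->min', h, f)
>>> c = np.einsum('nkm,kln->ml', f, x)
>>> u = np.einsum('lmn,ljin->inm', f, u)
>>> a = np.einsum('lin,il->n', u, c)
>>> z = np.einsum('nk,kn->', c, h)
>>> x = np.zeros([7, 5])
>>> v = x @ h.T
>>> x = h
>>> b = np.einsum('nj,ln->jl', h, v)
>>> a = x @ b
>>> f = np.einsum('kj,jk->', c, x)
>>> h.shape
(29, 5)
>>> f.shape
()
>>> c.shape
(5, 29)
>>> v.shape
(7, 29)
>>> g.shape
(29, 29, 3)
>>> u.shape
(29, 5, 3)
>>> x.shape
(29, 5)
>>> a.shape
(29, 7)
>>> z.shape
()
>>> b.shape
(5, 7)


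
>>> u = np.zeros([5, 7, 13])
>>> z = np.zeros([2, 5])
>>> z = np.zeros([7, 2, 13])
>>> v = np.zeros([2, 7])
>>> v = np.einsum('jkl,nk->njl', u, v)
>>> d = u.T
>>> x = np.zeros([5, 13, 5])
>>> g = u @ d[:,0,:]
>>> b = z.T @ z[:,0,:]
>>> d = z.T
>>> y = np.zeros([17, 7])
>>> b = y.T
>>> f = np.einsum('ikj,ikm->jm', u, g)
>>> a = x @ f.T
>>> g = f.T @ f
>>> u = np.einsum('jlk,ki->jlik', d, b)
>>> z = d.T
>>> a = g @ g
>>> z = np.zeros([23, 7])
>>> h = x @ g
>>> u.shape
(13, 2, 17, 7)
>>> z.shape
(23, 7)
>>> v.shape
(2, 5, 13)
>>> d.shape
(13, 2, 7)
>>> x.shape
(5, 13, 5)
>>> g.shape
(5, 5)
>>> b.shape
(7, 17)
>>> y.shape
(17, 7)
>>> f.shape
(13, 5)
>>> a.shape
(5, 5)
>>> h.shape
(5, 13, 5)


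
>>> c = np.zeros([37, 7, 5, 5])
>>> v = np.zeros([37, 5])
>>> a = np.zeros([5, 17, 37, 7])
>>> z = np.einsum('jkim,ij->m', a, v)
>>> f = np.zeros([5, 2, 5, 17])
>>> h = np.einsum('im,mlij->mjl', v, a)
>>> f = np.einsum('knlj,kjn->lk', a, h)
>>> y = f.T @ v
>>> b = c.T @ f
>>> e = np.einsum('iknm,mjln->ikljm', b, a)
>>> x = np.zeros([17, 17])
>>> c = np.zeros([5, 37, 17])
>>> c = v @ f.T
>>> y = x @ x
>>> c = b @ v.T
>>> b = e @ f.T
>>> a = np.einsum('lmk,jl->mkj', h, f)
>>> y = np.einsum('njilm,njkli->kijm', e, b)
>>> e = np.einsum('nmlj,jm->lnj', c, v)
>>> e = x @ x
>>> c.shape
(5, 5, 7, 37)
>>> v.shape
(37, 5)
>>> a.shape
(7, 17, 37)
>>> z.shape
(7,)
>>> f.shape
(37, 5)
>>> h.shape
(5, 7, 17)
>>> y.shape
(37, 37, 5, 5)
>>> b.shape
(5, 5, 37, 17, 37)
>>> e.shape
(17, 17)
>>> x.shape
(17, 17)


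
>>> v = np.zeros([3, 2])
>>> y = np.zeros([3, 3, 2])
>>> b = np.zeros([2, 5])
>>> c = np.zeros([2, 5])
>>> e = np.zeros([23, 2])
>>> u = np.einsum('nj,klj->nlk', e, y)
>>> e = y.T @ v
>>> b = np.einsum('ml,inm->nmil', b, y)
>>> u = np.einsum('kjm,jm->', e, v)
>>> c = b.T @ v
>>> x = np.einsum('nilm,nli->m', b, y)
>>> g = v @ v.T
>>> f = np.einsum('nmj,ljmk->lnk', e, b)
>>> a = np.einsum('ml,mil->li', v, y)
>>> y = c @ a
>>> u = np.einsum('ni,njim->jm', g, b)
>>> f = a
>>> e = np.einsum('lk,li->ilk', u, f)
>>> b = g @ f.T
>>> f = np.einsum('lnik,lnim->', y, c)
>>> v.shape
(3, 2)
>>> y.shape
(5, 3, 2, 3)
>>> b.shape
(3, 2)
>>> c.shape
(5, 3, 2, 2)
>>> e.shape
(3, 2, 5)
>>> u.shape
(2, 5)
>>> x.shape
(5,)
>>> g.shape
(3, 3)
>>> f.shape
()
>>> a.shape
(2, 3)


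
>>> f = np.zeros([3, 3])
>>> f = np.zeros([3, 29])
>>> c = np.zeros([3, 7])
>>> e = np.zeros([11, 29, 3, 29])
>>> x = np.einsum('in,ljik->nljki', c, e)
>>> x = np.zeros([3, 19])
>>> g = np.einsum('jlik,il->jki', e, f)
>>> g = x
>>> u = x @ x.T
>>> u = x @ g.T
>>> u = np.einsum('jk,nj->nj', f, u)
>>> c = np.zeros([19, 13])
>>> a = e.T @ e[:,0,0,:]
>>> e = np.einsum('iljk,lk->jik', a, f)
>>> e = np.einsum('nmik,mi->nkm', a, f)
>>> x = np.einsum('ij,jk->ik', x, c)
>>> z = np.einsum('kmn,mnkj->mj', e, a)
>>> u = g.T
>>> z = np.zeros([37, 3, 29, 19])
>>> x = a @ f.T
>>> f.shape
(3, 29)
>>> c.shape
(19, 13)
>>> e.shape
(29, 29, 3)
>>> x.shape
(29, 3, 29, 3)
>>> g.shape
(3, 19)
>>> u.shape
(19, 3)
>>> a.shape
(29, 3, 29, 29)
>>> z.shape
(37, 3, 29, 19)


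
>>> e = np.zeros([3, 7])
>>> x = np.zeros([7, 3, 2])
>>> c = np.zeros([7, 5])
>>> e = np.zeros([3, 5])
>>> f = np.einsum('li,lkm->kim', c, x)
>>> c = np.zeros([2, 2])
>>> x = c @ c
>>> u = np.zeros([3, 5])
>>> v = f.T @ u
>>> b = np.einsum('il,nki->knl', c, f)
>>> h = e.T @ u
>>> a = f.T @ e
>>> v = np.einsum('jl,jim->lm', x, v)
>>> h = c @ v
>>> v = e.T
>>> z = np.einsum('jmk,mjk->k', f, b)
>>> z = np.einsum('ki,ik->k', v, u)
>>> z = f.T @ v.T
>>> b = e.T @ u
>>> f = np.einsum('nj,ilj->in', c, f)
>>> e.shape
(3, 5)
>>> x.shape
(2, 2)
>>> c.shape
(2, 2)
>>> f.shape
(3, 2)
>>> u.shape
(3, 5)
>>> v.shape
(5, 3)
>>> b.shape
(5, 5)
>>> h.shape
(2, 5)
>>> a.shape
(2, 5, 5)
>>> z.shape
(2, 5, 5)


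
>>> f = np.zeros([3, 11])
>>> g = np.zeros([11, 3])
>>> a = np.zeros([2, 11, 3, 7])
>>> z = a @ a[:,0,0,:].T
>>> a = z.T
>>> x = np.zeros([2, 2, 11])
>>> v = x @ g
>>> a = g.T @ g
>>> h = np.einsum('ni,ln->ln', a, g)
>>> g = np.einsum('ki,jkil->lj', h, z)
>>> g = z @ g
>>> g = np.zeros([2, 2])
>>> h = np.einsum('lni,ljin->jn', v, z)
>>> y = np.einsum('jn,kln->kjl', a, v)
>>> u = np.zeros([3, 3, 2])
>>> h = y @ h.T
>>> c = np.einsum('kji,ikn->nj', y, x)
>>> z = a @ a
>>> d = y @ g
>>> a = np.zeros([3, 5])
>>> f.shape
(3, 11)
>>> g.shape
(2, 2)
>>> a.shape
(3, 5)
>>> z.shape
(3, 3)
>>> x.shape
(2, 2, 11)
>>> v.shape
(2, 2, 3)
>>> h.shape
(2, 3, 11)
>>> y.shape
(2, 3, 2)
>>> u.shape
(3, 3, 2)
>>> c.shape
(11, 3)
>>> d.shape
(2, 3, 2)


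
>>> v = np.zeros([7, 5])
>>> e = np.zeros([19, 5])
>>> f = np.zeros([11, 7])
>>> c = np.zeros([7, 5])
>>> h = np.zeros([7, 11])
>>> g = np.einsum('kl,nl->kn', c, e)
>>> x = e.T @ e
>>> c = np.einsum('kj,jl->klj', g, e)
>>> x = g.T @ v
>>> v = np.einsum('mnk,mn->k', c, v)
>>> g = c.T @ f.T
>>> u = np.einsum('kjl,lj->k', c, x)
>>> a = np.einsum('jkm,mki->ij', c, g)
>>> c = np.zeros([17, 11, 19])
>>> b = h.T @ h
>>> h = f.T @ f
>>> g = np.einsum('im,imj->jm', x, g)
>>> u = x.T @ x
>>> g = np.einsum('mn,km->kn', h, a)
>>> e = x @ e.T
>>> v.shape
(19,)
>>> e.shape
(19, 19)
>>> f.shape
(11, 7)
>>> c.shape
(17, 11, 19)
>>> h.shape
(7, 7)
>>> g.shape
(11, 7)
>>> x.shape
(19, 5)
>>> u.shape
(5, 5)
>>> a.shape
(11, 7)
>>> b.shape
(11, 11)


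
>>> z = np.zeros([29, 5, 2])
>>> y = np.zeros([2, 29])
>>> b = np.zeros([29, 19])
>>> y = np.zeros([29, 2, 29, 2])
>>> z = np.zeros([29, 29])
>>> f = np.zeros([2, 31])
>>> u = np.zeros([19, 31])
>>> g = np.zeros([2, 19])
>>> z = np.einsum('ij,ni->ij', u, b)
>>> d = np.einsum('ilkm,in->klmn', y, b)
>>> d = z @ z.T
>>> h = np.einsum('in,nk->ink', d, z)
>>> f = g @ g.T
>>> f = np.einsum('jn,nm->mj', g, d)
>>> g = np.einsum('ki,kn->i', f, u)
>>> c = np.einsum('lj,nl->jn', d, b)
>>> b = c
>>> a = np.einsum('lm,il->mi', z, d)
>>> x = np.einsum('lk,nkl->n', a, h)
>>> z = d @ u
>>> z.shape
(19, 31)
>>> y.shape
(29, 2, 29, 2)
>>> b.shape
(19, 29)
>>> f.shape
(19, 2)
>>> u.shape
(19, 31)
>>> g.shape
(2,)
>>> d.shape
(19, 19)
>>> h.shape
(19, 19, 31)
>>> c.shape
(19, 29)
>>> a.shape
(31, 19)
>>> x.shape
(19,)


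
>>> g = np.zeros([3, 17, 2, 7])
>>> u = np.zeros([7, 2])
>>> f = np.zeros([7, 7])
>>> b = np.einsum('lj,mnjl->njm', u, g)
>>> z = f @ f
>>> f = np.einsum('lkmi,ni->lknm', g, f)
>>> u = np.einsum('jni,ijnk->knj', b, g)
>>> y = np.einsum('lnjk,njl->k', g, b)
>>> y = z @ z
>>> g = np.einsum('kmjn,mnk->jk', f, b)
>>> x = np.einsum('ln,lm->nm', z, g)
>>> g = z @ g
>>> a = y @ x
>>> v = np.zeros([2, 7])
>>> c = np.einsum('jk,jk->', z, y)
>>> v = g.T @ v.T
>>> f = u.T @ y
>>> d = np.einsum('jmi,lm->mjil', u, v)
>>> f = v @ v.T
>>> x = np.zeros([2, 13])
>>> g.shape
(7, 3)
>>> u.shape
(7, 2, 17)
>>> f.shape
(3, 3)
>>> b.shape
(17, 2, 3)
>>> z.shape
(7, 7)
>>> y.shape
(7, 7)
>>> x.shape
(2, 13)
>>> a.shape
(7, 3)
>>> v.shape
(3, 2)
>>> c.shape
()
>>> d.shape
(2, 7, 17, 3)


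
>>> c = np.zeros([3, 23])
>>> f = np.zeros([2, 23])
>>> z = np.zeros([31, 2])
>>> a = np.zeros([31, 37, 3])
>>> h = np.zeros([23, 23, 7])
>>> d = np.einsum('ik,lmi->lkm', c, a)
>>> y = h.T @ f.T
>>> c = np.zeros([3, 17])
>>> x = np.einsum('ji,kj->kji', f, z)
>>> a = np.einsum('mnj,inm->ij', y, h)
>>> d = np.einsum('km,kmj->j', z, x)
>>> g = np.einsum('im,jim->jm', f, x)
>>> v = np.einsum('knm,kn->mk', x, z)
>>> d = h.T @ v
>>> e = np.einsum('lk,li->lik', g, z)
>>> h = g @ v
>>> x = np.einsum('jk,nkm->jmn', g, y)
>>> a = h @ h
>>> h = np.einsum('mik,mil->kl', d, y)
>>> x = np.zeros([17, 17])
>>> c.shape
(3, 17)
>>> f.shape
(2, 23)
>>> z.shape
(31, 2)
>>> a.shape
(31, 31)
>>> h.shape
(31, 2)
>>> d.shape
(7, 23, 31)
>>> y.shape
(7, 23, 2)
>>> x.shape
(17, 17)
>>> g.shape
(31, 23)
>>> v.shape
(23, 31)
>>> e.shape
(31, 2, 23)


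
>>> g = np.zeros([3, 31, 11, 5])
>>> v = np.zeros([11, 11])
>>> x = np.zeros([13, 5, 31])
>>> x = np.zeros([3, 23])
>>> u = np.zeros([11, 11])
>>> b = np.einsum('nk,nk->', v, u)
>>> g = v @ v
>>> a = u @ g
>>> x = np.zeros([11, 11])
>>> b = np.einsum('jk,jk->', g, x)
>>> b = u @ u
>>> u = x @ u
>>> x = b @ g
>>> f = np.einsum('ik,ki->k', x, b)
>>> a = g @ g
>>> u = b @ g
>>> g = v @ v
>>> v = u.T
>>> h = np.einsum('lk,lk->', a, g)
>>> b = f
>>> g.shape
(11, 11)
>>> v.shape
(11, 11)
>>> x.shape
(11, 11)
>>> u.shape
(11, 11)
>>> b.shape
(11,)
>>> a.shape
(11, 11)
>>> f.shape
(11,)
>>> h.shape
()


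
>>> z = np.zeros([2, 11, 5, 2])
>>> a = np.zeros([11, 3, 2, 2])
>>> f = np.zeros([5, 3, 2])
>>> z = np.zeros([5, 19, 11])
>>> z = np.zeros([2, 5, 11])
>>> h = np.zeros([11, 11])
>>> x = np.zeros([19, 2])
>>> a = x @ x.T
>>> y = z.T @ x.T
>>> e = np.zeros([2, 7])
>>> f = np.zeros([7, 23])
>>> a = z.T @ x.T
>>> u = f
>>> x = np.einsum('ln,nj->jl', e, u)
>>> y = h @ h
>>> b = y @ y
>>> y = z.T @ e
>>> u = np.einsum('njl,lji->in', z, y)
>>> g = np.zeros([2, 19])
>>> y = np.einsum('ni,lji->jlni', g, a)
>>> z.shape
(2, 5, 11)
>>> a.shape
(11, 5, 19)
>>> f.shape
(7, 23)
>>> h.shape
(11, 11)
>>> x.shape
(23, 2)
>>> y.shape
(5, 11, 2, 19)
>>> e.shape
(2, 7)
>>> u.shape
(7, 2)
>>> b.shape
(11, 11)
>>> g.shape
(2, 19)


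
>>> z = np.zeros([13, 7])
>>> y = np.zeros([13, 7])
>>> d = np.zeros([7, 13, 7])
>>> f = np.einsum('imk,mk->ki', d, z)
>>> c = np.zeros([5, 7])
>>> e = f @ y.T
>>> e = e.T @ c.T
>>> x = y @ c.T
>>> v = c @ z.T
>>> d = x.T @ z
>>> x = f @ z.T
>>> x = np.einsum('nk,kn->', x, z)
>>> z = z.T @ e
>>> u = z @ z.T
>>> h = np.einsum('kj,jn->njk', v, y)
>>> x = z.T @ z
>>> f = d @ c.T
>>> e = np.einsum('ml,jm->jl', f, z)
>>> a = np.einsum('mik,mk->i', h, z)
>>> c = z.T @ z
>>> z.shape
(7, 5)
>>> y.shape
(13, 7)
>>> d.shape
(5, 7)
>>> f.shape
(5, 5)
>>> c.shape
(5, 5)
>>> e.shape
(7, 5)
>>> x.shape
(5, 5)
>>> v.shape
(5, 13)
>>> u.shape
(7, 7)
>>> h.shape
(7, 13, 5)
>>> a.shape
(13,)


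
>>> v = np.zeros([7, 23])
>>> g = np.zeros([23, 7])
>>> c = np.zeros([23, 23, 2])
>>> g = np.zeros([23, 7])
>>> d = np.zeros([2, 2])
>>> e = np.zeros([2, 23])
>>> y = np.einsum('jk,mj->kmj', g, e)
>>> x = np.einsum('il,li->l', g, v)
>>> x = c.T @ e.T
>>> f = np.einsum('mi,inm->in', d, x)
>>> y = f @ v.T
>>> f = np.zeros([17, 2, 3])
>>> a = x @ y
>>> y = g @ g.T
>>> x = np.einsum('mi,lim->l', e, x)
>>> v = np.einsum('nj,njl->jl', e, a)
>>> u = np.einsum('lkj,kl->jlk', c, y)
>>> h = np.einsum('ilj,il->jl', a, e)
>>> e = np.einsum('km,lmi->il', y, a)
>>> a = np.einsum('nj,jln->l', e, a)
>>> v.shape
(23, 7)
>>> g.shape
(23, 7)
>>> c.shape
(23, 23, 2)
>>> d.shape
(2, 2)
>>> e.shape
(7, 2)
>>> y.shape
(23, 23)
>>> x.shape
(2,)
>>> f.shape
(17, 2, 3)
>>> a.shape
(23,)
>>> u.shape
(2, 23, 23)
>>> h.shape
(7, 23)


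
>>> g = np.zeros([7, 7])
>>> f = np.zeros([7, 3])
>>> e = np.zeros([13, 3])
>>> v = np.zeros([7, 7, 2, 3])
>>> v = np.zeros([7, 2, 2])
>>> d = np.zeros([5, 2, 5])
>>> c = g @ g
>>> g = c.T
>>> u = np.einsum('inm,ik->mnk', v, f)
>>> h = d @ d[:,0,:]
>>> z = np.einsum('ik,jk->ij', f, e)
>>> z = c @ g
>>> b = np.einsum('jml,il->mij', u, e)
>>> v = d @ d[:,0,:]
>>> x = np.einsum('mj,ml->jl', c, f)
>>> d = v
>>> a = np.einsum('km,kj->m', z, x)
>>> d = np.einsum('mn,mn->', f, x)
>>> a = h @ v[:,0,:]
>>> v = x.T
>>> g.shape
(7, 7)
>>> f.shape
(7, 3)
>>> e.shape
(13, 3)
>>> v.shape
(3, 7)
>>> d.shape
()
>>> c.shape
(7, 7)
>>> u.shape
(2, 2, 3)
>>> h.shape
(5, 2, 5)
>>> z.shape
(7, 7)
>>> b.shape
(2, 13, 2)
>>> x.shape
(7, 3)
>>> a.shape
(5, 2, 5)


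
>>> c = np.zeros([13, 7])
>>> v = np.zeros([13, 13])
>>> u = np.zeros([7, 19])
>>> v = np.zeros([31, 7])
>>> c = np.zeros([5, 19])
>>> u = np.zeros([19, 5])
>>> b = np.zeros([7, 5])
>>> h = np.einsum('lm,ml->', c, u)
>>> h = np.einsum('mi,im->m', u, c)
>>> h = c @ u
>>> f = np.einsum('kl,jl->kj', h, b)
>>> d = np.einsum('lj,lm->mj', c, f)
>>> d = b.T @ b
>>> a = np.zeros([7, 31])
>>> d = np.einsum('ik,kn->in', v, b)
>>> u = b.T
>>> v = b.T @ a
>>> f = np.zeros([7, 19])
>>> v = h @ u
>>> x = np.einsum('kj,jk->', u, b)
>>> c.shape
(5, 19)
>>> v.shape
(5, 7)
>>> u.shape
(5, 7)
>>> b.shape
(7, 5)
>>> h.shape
(5, 5)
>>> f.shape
(7, 19)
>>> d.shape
(31, 5)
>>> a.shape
(7, 31)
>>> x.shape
()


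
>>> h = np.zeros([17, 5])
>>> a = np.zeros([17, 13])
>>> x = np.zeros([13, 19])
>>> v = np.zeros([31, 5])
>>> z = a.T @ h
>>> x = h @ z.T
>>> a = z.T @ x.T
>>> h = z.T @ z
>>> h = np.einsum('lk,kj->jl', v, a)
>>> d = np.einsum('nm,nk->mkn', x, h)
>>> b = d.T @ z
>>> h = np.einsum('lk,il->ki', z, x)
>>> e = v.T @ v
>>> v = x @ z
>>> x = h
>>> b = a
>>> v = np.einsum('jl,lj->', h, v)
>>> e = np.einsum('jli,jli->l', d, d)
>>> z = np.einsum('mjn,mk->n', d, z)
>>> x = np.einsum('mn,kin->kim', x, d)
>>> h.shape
(5, 17)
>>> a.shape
(5, 17)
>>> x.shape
(13, 31, 5)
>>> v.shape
()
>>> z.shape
(17,)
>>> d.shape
(13, 31, 17)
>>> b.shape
(5, 17)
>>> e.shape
(31,)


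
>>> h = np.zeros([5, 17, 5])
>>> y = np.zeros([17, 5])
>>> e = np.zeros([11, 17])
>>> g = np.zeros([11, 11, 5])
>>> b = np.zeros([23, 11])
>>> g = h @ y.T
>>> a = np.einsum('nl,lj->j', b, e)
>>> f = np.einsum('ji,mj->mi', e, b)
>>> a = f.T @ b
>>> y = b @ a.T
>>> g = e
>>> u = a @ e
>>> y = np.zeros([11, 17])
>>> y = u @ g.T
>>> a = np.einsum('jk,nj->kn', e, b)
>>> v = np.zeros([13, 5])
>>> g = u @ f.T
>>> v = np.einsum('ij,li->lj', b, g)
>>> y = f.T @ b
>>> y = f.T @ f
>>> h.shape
(5, 17, 5)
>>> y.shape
(17, 17)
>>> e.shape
(11, 17)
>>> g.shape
(17, 23)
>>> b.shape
(23, 11)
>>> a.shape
(17, 23)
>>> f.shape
(23, 17)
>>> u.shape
(17, 17)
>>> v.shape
(17, 11)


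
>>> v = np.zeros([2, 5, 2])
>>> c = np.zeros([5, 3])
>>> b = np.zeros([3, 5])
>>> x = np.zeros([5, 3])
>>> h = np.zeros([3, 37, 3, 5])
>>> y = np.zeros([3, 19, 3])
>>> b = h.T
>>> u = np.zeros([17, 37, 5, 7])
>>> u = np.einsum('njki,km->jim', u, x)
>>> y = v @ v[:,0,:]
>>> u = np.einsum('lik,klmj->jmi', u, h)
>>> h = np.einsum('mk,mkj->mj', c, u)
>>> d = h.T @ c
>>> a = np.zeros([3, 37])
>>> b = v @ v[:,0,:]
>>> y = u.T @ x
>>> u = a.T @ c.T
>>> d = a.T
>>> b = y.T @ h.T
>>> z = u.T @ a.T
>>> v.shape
(2, 5, 2)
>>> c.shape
(5, 3)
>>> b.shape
(3, 3, 5)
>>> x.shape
(5, 3)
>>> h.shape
(5, 7)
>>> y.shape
(7, 3, 3)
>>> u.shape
(37, 5)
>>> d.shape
(37, 3)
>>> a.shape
(3, 37)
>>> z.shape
(5, 3)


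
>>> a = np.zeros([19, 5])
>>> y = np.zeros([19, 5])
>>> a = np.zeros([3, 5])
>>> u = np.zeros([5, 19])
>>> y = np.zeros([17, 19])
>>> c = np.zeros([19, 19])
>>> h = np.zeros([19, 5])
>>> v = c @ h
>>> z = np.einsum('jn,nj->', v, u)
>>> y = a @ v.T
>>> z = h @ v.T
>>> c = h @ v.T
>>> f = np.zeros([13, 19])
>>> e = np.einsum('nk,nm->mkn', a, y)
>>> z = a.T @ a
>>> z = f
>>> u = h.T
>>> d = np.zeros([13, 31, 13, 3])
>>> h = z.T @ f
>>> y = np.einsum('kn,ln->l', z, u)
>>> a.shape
(3, 5)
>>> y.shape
(5,)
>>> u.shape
(5, 19)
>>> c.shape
(19, 19)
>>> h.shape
(19, 19)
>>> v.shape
(19, 5)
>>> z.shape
(13, 19)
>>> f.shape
(13, 19)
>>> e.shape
(19, 5, 3)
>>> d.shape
(13, 31, 13, 3)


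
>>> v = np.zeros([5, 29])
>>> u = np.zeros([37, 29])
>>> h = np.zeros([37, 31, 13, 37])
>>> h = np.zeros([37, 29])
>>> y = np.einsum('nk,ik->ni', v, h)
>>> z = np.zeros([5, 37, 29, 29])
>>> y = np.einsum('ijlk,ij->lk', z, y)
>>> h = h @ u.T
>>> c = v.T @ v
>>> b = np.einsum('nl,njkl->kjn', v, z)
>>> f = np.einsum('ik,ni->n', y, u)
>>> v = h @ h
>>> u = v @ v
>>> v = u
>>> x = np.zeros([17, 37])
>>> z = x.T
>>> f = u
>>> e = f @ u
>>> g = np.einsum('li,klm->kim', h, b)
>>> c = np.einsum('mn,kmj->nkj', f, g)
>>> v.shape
(37, 37)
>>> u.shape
(37, 37)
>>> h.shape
(37, 37)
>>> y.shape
(29, 29)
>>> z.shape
(37, 17)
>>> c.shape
(37, 29, 5)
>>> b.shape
(29, 37, 5)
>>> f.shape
(37, 37)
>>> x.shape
(17, 37)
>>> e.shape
(37, 37)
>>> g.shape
(29, 37, 5)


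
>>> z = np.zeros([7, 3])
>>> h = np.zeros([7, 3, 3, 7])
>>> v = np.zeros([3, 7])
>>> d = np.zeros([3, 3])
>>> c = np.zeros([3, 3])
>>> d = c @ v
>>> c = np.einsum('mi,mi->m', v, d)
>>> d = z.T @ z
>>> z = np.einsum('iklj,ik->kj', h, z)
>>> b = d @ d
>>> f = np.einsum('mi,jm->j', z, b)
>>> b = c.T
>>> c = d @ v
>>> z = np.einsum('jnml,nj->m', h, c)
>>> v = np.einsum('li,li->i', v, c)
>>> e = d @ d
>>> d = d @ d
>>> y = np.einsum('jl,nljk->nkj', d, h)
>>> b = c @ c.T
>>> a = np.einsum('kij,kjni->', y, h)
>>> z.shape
(3,)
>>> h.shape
(7, 3, 3, 7)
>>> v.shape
(7,)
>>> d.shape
(3, 3)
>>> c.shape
(3, 7)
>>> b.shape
(3, 3)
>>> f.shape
(3,)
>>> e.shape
(3, 3)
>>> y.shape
(7, 7, 3)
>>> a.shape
()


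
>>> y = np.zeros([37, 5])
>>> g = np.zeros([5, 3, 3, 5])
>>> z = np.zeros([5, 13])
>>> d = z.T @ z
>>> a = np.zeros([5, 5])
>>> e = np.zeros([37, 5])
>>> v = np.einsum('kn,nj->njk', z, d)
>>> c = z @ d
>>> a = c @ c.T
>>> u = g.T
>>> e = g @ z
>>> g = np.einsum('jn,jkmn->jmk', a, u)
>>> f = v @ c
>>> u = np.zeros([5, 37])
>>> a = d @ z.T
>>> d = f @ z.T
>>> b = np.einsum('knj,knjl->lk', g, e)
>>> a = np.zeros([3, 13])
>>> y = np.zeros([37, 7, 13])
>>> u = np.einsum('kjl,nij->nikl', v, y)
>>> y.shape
(37, 7, 13)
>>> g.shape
(5, 3, 3)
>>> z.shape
(5, 13)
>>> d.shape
(13, 13, 5)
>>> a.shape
(3, 13)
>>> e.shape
(5, 3, 3, 13)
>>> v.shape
(13, 13, 5)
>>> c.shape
(5, 13)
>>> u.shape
(37, 7, 13, 5)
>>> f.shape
(13, 13, 13)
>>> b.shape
(13, 5)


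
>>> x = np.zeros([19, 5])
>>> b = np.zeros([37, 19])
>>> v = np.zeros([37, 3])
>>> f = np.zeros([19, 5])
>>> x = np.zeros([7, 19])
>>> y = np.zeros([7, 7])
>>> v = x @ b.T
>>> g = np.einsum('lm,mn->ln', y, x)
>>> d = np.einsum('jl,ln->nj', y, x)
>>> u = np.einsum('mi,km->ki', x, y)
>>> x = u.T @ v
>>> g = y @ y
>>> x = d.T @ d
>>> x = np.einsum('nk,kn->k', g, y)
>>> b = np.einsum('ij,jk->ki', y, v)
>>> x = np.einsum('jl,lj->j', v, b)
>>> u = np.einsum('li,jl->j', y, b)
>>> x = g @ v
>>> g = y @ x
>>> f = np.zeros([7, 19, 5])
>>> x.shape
(7, 37)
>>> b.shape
(37, 7)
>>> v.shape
(7, 37)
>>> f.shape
(7, 19, 5)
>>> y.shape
(7, 7)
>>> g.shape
(7, 37)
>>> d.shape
(19, 7)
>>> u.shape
(37,)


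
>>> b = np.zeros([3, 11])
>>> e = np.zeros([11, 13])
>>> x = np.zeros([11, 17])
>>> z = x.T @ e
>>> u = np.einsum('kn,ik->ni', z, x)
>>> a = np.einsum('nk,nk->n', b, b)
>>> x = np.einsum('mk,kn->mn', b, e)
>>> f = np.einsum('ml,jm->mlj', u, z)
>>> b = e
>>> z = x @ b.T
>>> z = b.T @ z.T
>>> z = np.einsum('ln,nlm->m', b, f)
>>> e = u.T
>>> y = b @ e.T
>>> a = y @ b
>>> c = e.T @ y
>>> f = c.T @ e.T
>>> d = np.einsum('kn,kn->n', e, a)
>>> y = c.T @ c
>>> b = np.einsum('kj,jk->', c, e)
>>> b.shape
()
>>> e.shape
(11, 13)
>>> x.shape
(3, 13)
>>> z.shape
(17,)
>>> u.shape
(13, 11)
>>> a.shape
(11, 13)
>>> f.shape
(11, 11)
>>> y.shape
(11, 11)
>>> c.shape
(13, 11)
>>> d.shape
(13,)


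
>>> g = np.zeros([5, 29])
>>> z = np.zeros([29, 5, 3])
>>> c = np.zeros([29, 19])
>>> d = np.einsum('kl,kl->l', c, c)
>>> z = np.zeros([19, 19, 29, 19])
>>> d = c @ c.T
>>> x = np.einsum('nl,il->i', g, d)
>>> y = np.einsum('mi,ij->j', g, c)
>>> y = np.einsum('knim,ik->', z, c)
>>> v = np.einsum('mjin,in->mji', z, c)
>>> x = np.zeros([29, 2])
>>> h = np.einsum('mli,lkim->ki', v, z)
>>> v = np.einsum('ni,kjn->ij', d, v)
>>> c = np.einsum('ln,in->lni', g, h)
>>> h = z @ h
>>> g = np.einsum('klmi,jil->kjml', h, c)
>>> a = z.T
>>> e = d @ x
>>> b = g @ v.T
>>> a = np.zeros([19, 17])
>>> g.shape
(19, 5, 29, 19)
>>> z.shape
(19, 19, 29, 19)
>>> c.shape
(5, 29, 19)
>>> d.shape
(29, 29)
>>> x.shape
(29, 2)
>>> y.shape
()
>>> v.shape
(29, 19)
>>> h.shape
(19, 19, 29, 29)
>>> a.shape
(19, 17)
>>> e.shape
(29, 2)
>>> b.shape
(19, 5, 29, 29)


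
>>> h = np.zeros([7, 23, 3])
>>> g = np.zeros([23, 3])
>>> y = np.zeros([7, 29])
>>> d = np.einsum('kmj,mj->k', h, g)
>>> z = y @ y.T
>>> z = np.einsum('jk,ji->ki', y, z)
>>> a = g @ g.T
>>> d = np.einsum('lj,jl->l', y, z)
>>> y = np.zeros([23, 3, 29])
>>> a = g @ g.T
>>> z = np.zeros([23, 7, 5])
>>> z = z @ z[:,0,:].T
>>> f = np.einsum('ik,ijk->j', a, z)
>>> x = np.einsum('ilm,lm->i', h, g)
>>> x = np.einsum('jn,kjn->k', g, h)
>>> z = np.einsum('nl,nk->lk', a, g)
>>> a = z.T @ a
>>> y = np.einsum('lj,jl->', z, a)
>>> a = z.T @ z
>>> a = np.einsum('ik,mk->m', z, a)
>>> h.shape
(7, 23, 3)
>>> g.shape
(23, 3)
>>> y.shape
()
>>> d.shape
(7,)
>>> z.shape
(23, 3)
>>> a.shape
(3,)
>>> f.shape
(7,)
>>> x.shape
(7,)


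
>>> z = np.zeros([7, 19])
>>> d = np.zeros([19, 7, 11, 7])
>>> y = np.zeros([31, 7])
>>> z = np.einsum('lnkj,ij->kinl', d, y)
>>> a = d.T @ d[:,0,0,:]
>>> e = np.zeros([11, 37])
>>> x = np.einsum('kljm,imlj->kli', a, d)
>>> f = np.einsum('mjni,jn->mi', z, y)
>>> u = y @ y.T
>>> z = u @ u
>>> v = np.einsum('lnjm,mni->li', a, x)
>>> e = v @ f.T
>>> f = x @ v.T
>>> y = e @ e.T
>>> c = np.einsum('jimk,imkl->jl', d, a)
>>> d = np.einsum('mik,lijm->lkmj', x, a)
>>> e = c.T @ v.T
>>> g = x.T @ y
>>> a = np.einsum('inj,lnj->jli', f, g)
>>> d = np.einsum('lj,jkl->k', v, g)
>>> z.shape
(31, 31)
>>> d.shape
(11,)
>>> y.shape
(7, 7)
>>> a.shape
(7, 19, 7)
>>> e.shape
(7, 7)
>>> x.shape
(7, 11, 19)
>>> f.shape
(7, 11, 7)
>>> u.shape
(31, 31)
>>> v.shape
(7, 19)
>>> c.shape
(19, 7)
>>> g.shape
(19, 11, 7)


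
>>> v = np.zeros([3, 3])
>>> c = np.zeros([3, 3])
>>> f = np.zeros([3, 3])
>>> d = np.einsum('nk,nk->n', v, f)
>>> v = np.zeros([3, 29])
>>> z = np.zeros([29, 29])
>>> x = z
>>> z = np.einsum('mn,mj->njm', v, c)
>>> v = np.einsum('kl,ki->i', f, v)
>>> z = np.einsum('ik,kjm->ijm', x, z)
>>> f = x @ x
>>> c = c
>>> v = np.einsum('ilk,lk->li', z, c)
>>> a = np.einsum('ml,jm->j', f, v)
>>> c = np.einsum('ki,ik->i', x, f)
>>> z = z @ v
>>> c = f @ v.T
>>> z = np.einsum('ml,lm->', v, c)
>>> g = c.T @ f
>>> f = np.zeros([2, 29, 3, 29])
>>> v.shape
(3, 29)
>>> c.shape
(29, 3)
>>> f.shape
(2, 29, 3, 29)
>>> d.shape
(3,)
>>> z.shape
()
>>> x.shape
(29, 29)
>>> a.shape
(3,)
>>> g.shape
(3, 29)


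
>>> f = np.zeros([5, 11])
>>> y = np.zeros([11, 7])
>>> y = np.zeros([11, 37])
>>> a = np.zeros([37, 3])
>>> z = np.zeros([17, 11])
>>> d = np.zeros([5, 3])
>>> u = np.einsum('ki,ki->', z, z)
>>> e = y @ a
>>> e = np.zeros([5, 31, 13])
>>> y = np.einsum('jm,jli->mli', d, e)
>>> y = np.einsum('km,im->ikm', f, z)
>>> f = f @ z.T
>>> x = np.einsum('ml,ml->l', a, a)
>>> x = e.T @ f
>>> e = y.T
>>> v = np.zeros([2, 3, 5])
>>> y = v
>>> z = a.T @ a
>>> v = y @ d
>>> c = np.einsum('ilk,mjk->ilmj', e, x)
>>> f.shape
(5, 17)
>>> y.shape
(2, 3, 5)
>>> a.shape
(37, 3)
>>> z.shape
(3, 3)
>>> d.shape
(5, 3)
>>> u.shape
()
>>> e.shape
(11, 5, 17)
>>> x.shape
(13, 31, 17)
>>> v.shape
(2, 3, 3)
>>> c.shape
(11, 5, 13, 31)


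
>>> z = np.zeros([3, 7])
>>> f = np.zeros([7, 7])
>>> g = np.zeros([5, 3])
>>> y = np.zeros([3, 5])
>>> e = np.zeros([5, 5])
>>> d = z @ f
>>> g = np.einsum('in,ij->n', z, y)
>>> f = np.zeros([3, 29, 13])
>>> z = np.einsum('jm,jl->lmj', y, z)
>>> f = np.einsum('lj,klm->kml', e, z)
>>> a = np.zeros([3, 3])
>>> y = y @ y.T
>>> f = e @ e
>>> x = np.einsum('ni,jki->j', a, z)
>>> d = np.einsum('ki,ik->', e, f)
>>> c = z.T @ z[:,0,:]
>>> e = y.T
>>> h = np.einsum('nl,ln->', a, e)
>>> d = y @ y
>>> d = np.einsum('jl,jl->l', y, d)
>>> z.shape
(7, 5, 3)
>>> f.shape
(5, 5)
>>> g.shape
(7,)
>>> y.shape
(3, 3)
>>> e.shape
(3, 3)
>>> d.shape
(3,)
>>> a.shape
(3, 3)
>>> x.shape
(7,)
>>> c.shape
(3, 5, 3)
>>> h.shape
()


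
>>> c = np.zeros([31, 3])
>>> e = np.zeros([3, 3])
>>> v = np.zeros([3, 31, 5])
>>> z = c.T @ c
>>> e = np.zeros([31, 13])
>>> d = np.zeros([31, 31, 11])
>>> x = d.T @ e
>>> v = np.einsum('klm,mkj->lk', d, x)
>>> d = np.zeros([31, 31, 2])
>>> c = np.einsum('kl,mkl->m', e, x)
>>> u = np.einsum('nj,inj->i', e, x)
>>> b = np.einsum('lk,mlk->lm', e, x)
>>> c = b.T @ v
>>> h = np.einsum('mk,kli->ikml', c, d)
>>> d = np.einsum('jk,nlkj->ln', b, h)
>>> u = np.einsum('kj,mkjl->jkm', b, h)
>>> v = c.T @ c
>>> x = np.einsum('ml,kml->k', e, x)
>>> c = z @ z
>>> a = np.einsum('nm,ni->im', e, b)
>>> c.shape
(3, 3)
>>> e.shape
(31, 13)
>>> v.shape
(31, 31)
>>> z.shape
(3, 3)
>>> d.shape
(31, 2)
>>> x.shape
(11,)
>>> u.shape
(11, 31, 2)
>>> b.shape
(31, 11)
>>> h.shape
(2, 31, 11, 31)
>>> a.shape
(11, 13)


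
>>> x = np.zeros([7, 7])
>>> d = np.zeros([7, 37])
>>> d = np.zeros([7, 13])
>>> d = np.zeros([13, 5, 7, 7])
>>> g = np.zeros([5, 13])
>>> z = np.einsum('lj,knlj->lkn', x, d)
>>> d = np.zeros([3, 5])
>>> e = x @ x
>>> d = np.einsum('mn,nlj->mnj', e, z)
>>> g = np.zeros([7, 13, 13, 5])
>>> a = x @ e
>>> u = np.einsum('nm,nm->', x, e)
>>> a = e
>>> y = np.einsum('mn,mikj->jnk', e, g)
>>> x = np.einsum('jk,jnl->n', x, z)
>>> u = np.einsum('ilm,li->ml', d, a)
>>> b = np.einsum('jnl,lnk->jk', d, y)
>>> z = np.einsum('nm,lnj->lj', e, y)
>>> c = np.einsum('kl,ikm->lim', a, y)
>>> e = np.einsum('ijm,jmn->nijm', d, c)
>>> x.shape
(13,)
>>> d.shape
(7, 7, 5)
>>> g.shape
(7, 13, 13, 5)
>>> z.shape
(5, 13)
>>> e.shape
(13, 7, 7, 5)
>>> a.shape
(7, 7)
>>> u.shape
(5, 7)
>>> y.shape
(5, 7, 13)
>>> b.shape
(7, 13)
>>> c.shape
(7, 5, 13)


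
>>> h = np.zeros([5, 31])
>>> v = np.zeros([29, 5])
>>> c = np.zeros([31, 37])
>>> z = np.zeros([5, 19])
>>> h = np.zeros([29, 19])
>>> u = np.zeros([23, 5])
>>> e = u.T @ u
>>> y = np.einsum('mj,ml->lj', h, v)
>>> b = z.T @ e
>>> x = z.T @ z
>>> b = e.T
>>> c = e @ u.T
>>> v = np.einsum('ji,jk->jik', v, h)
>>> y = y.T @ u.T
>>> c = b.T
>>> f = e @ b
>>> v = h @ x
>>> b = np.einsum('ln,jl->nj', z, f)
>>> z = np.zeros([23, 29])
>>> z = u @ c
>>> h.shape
(29, 19)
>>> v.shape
(29, 19)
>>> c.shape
(5, 5)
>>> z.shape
(23, 5)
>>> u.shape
(23, 5)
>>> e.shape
(5, 5)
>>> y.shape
(19, 23)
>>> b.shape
(19, 5)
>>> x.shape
(19, 19)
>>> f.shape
(5, 5)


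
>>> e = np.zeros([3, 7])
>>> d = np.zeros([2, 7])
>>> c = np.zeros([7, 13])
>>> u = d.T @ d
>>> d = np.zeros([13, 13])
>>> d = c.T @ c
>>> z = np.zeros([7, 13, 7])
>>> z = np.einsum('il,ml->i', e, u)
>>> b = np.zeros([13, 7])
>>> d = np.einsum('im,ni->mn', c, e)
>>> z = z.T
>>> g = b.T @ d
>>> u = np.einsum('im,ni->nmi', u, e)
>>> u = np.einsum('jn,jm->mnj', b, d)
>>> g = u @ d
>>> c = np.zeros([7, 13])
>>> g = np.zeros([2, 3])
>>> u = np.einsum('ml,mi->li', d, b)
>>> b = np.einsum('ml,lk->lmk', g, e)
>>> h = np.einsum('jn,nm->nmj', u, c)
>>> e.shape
(3, 7)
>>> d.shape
(13, 3)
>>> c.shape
(7, 13)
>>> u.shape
(3, 7)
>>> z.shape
(3,)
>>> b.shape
(3, 2, 7)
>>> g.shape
(2, 3)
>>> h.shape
(7, 13, 3)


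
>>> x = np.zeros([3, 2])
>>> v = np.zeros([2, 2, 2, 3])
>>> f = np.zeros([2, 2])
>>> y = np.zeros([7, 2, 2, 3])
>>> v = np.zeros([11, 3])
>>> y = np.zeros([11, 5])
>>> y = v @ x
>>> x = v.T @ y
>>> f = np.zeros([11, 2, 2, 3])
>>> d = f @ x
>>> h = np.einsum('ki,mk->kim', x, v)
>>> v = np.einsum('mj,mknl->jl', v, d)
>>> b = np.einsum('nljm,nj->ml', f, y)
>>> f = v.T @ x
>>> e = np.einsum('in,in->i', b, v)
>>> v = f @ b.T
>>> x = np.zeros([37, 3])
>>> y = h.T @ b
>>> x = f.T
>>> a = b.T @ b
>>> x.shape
(2, 2)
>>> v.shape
(2, 3)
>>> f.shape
(2, 2)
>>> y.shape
(11, 2, 2)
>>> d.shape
(11, 2, 2, 2)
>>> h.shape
(3, 2, 11)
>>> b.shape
(3, 2)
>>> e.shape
(3,)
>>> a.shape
(2, 2)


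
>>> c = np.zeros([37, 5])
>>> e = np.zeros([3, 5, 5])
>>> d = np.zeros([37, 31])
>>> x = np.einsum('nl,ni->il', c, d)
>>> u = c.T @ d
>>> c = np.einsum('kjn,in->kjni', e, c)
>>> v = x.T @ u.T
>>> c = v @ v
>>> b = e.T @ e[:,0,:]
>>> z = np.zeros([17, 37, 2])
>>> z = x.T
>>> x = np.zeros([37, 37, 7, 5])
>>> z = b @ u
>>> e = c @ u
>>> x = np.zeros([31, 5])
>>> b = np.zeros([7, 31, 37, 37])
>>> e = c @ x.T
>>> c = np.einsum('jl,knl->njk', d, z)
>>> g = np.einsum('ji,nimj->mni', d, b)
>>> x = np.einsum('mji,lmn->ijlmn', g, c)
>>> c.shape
(5, 37, 5)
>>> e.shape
(5, 31)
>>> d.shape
(37, 31)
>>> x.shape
(31, 7, 5, 37, 5)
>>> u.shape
(5, 31)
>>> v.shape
(5, 5)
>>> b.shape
(7, 31, 37, 37)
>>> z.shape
(5, 5, 31)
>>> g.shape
(37, 7, 31)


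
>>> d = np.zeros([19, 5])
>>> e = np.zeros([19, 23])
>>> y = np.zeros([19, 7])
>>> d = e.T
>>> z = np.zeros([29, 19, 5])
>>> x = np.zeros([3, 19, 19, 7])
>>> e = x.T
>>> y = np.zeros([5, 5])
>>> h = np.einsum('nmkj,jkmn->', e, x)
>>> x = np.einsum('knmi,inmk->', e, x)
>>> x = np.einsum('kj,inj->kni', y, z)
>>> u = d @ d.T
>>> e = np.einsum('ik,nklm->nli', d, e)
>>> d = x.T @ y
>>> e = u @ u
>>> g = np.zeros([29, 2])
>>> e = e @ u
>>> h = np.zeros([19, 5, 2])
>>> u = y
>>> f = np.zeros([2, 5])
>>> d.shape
(29, 19, 5)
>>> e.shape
(23, 23)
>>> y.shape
(5, 5)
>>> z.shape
(29, 19, 5)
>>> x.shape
(5, 19, 29)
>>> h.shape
(19, 5, 2)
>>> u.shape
(5, 5)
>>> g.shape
(29, 2)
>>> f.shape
(2, 5)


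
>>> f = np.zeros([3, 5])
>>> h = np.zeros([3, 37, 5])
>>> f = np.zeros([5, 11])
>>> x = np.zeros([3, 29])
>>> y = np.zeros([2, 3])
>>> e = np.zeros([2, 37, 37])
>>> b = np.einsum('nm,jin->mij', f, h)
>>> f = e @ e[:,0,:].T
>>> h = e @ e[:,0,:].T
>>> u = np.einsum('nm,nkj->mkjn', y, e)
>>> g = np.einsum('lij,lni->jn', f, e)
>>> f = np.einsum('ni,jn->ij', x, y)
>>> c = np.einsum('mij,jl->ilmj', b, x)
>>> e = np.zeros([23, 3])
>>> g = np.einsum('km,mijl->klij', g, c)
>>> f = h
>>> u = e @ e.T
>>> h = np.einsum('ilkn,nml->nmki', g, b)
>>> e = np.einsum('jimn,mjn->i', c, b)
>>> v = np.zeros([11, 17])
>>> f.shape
(2, 37, 2)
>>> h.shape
(11, 37, 29, 2)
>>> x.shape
(3, 29)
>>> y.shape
(2, 3)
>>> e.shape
(29,)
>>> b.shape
(11, 37, 3)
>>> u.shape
(23, 23)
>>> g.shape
(2, 3, 29, 11)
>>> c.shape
(37, 29, 11, 3)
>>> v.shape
(11, 17)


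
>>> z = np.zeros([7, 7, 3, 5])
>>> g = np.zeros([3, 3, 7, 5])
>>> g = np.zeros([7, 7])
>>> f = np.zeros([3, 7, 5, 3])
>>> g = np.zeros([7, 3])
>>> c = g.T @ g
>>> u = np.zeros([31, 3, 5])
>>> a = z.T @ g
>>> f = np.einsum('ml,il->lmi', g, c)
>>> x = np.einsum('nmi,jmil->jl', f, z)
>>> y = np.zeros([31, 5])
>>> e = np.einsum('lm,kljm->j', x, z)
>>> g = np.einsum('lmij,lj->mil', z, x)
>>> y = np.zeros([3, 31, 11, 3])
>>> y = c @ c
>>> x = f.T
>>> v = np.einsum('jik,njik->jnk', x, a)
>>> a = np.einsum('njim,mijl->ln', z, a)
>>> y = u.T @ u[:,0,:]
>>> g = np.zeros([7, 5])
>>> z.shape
(7, 7, 3, 5)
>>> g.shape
(7, 5)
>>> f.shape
(3, 7, 3)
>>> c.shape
(3, 3)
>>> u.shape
(31, 3, 5)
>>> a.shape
(3, 7)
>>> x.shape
(3, 7, 3)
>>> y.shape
(5, 3, 5)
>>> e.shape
(3,)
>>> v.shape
(3, 5, 3)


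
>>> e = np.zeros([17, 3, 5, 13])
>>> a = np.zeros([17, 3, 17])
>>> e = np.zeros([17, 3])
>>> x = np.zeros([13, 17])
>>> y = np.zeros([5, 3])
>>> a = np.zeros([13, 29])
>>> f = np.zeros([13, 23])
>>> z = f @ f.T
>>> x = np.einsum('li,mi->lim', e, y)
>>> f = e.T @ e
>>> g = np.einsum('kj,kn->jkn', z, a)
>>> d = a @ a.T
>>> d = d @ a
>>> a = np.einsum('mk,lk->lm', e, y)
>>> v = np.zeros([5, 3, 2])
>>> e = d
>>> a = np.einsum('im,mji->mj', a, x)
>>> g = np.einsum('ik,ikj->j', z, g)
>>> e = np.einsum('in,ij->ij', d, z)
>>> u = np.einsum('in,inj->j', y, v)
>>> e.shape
(13, 13)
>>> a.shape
(17, 3)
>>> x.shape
(17, 3, 5)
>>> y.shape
(5, 3)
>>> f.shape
(3, 3)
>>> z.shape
(13, 13)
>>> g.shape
(29,)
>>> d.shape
(13, 29)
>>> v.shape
(5, 3, 2)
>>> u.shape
(2,)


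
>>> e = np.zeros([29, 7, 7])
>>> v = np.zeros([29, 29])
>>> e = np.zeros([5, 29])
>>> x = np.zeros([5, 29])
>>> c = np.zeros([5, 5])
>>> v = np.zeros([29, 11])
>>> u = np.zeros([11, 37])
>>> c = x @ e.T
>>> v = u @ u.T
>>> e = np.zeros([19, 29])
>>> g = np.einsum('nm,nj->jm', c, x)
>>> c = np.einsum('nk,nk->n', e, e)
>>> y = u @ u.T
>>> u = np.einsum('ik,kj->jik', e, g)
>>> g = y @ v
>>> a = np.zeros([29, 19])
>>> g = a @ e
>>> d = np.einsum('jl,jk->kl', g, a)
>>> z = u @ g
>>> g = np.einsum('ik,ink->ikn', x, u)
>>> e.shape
(19, 29)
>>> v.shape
(11, 11)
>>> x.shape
(5, 29)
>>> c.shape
(19,)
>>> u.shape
(5, 19, 29)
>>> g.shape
(5, 29, 19)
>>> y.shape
(11, 11)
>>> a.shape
(29, 19)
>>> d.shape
(19, 29)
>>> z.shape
(5, 19, 29)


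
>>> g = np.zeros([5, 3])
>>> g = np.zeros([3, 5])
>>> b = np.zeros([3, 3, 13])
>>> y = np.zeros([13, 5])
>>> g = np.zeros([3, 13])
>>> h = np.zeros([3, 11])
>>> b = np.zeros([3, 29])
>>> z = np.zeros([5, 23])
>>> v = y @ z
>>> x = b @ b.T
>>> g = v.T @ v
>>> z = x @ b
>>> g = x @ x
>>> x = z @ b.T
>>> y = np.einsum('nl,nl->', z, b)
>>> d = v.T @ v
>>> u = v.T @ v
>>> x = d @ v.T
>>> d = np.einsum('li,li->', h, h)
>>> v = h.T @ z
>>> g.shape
(3, 3)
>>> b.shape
(3, 29)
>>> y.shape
()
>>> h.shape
(3, 11)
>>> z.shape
(3, 29)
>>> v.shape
(11, 29)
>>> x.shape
(23, 13)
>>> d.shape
()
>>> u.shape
(23, 23)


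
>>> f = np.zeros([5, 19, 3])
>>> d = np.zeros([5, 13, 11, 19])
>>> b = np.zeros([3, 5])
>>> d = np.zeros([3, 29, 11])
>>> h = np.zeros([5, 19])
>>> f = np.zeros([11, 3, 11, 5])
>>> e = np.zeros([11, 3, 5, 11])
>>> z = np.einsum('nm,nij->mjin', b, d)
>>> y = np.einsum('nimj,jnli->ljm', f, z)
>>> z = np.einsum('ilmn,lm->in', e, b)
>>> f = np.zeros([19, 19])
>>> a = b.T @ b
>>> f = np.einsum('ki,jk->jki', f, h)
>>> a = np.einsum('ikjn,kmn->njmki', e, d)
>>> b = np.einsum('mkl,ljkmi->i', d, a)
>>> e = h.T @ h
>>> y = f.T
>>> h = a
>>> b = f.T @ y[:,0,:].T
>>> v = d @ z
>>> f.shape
(5, 19, 19)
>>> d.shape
(3, 29, 11)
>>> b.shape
(19, 19, 19)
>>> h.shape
(11, 5, 29, 3, 11)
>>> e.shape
(19, 19)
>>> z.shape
(11, 11)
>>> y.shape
(19, 19, 5)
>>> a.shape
(11, 5, 29, 3, 11)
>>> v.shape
(3, 29, 11)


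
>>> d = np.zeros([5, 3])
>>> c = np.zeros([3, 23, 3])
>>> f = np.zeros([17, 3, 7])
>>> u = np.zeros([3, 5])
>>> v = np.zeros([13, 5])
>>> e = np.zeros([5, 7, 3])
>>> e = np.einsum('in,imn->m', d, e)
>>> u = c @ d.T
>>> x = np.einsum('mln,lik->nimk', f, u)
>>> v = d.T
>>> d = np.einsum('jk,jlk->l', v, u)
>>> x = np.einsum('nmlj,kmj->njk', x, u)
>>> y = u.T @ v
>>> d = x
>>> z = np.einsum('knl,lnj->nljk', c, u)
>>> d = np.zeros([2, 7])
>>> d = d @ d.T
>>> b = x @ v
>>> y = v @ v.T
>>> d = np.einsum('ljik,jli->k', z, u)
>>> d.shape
(3,)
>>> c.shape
(3, 23, 3)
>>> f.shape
(17, 3, 7)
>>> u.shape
(3, 23, 5)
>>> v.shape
(3, 5)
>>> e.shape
(7,)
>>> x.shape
(7, 5, 3)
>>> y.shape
(3, 3)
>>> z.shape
(23, 3, 5, 3)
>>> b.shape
(7, 5, 5)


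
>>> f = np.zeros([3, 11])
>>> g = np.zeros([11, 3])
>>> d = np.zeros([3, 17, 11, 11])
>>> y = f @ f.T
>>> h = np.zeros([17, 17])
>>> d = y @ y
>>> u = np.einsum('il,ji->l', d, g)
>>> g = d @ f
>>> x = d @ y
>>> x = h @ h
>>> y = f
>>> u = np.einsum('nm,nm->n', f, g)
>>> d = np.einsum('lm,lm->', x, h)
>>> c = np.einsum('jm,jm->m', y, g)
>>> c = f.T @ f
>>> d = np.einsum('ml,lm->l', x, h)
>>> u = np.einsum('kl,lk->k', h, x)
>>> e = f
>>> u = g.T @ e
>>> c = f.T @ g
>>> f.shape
(3, 11)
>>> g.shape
(3, 11)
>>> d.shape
(17,)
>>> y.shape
(3, 11)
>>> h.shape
(17, 17)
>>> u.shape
(11, 11)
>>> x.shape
(17, 17)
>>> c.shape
(11, 11)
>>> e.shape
(3, 11)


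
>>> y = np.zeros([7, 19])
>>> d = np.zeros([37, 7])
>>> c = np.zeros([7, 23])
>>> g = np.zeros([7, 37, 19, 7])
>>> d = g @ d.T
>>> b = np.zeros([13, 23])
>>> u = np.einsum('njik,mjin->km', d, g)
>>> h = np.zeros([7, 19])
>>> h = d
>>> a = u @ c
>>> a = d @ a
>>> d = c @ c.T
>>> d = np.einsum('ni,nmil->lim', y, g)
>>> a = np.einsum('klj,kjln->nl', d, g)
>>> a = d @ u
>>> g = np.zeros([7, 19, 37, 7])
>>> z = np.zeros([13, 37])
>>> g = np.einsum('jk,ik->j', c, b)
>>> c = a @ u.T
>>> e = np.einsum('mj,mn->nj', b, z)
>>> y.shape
(7, 19)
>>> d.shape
(7, 19, 37)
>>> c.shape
(7, 19, 37)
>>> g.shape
(7,)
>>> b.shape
(13, 23)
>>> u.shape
(37, 7)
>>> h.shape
(7, 37, 19, 37)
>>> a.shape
(7, 19, 7)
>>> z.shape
(13, 37)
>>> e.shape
(37, 23)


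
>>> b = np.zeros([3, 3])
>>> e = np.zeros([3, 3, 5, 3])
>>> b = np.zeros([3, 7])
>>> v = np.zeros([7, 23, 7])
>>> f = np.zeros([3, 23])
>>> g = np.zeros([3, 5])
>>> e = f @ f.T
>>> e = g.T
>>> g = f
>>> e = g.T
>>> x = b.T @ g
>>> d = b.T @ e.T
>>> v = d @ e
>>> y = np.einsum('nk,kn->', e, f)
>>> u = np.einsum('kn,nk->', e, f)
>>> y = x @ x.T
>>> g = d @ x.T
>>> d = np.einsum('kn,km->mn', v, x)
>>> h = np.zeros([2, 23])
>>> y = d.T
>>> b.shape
(3, 7)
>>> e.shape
(23, 3)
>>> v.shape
(7, 3)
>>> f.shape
(3, 23)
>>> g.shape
(7, 7)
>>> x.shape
(7, 23)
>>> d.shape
(23, 3)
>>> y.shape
(3, 23)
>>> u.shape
()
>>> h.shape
(2, 23)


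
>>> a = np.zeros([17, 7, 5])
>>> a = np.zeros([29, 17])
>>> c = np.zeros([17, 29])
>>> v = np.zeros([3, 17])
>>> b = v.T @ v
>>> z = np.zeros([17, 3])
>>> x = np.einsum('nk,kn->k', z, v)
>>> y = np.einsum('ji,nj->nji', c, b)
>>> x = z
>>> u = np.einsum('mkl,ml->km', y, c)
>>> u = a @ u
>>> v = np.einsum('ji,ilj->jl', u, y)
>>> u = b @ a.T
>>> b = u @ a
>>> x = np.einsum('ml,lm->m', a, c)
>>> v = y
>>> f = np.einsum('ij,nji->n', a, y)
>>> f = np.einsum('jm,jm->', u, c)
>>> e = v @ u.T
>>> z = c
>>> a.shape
(29, 17)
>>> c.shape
(17, 29)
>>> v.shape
(17, 17, 29)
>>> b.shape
(17, 17)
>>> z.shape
(17, 29)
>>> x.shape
(29,)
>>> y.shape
(17, 17, 29)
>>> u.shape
(17, 29)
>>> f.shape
()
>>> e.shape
(17, 17, 17)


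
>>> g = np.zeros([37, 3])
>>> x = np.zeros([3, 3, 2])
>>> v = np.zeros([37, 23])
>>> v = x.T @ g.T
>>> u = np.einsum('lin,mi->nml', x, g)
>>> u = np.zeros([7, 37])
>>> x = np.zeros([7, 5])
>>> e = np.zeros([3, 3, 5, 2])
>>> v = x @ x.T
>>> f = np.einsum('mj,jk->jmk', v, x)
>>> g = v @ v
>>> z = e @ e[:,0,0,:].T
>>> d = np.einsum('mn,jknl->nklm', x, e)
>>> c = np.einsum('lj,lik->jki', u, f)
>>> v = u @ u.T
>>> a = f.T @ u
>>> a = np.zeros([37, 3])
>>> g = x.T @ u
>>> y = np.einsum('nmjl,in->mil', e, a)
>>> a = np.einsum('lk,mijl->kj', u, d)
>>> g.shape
(5, 37)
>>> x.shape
(7, 5)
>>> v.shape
(7, 7)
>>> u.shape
(7, 37)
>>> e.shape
(3, 3, 5, 2)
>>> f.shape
(7, 7, 5)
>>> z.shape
(3, 3, 5, 3)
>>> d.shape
(5, 3, 2, 7)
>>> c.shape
(37, 5, 7)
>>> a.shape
(37, 2)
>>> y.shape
(3, 37, 2)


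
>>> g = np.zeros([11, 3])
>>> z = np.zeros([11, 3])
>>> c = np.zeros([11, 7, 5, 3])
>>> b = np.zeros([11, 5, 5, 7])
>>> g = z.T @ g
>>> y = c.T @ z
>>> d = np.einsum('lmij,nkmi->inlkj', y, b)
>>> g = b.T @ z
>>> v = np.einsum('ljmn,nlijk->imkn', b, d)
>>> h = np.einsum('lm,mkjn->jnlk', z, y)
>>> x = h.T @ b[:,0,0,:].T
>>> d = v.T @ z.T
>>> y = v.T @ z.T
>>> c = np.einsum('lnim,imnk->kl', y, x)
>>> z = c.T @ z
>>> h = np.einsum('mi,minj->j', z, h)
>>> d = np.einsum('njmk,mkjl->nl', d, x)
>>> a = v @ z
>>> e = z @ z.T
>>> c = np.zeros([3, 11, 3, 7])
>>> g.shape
(7, 5, 5, 3)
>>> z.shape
(7, 3)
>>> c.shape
(3, 11, 3, 7)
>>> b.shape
(11, 5, 5, 7)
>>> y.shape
(7, 3, 5, 11)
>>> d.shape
(7, 11)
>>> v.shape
(3, 5, 3, 7)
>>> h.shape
(5,)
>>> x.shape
(5, 11, 3, 11)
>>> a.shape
(3, 5, 3, 3)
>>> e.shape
(7, 7)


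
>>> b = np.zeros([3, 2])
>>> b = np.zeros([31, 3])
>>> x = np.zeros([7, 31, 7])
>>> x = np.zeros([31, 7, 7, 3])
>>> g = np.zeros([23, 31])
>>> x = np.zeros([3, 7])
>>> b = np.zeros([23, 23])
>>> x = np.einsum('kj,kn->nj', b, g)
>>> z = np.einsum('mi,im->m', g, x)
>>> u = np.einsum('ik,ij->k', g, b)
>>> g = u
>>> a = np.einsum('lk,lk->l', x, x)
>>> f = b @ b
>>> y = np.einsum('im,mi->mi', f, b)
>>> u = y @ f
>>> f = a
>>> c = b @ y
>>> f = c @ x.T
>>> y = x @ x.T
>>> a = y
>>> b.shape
(23, 23)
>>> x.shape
(31, 23)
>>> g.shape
(31,)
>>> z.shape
(23,)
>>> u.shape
(23, 23)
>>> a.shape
(31, 31)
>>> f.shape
(23, 31)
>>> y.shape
(31, 31)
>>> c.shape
(23, 23)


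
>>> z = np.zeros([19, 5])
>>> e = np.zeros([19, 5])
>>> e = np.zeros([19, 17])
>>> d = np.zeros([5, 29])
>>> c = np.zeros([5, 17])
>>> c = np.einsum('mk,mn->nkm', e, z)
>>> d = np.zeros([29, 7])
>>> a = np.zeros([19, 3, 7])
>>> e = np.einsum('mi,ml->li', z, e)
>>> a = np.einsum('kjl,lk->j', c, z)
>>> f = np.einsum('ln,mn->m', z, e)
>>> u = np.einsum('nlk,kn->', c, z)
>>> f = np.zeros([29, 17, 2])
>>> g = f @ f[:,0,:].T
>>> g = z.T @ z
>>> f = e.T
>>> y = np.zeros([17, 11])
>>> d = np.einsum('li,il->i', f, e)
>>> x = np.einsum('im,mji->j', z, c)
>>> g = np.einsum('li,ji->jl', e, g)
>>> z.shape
(19, 5)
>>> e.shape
(17, 5)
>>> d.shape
(17,)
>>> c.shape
(5, 17, 19)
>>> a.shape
(17,)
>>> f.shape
(5, 17)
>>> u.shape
()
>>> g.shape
(5, 17)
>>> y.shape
(17, 11)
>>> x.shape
(17,)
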